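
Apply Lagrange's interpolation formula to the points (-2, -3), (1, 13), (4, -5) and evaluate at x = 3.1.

Lagrange interpolation formula:
P(x) = Σ yᵢ × Lᵢ(x)
where Lᵢ(x) = Π_{j≠i} (x - xⱼ)/(xᵢ - xⱼ)

L_0(3.1) = (3.1 - 1)/(-2 - 1) × (3.1 - 4)/(-2 - 4) = -0.105000
L_1(3.1) = (3.1 - (-2))/(1 - (-2)) × (3.1 - 4)/(1 - 4) = 0.510000
L_2(3.1) = (3.1 - (-2))/(4 - (-2)) × (3.1 - 1)/(4 - 1) = 0.595000

P(3.1) = (-3)×L_0(3.1) + 13×L_1(3.1) + (-5)×L_2(3.1)
P(3.1) = 3.970000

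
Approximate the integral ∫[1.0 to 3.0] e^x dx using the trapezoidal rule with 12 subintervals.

f(x) = e^x
a = 1.0, b = 3.0, n = 12
h = (b - a)/n = 0.166667

Trapezoidal rule: (h/2)[f(x₀) + 2f(x₁) + 2f(x₂) + ... + f(xₙ)]

x_0 = 1.0000, f(x_0) = 2.718282, coefficient = 1
x_1 = 1.1667, f(x_1) = 3.211271, coefficient = 2
x_2 = 1.3333, f(x_2) = 3.793668, coefficient = 2
x_3 = 1.5000, f(x_3) = 4.481689, coefficient = 2
x_4 = 1.6667, f(x_4) = 5.294490, coefficient = 2
x_5 = 1.8333, f(x_5) = 6.254701, coefficient = 2
x_6 = 2.0000, f(x_6) = 7.389056, coefficient = 2
x_7 = 2.1667, f(x_7) = 8.729138, coefficient = 2
x_8 = 2.3333, f(x_8) = 10.312259, coefficient = 2
x_9 = 2.5000, f(x_9) = 12.182494, coefficient = 2
x_10 = 2.6667, f(x_10) = 14.391916, coefficient = 2
x_11 = 2.8333, f(x_11) = 17.002040, coefficient = 2
x_12 = 3.0000, f(x_12) = 20.085537, coefficient = 1

I ≈ (0.166667/2) × 208.889262 = 17.407438
Exact value: 17.367255
Error: 0.040183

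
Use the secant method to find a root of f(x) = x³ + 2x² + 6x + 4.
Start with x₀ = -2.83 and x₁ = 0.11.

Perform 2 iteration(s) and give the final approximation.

f(x) = x³ + 2x² + 6x + 4
x₀ = -2.83, x₁ = 0.11

Secant formula: x_{n+1} = x_n - f(x_n)(x_n - x_{n-1})/(f(x_n) - f(x_{n-1}))

Iteration 1:
  f(-2.830000) = -19.627387
  f(0.110000) = 4.685531
  x_2 = 0.110000 - 4.685531×(0.110000 - (-2.830000))/(4.685531 - (-19.627387))
       = -0.456590
Iteration 2:
  f(0.110000) = 4.685531
  f(-0.456590) = 1.582221
  x_3 = -0.456590 - 1.582221×(-0.456590 - 0.110000)/(1.582221 - 4.685531)
       = -0.745466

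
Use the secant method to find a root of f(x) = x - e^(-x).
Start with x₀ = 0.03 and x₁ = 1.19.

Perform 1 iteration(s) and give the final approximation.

f(x) = x - e^(-x)
x₀ = 0.03, x₁ = 1.19

Secant formula: x_{n+1} = x_n - f(x_n)(x_n - x_{n-1})/(f(x_n) - f(x_{n-1}))

Iteration 1:
  f(0.030000) = -0.940446
  f(1.190000) = 0.885779
  x_2 = 1.190000 - 0.885779×(1.190000 - 0.030000)/(0.885779 - (-0.940446))
       = 0.627362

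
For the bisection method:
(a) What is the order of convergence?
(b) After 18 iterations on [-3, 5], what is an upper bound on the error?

(a) Bisection has linear (order 1) convergence; the error is halved each step.

(b) Error bound = (b-a)/2^n = (5 - (-3))/2^{18}
    = 8/2^{18}

(a) 1 (linear); (b) error ≤ 3.05e-05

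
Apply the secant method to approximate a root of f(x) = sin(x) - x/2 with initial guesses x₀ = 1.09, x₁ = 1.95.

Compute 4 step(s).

f(x) = sin(x) - x/2
x₀ = 1.09, x₁ = 1.95

Secant formula: x_{n+1} = x_n - f(x_n)(x_n - x_{n-1})/(f(x_n) - f(x_{n-1}))

Iteration 1:
  f(1.090000) = 0.341627
  f(1.950000) = -0.046040
  x_2 = 1.950000 - (-0.046040)×(1.950000 - 1.090000)/(-0.046040 - 0.341627)
       = 1.847864
Iteration 2:
  f(1.950000) = -0.046040
  f(1.847864) = 0.037929
  x_3 = 1.847864 - 0.037929×(1.847864 - 1.950000)/(0.037929 - (-0.046040))
       = 1.893999
Iteration 3:
  f(1.847864) = 0.037929
  f(1.893999) = 0.001223
  x_4 = 1.893999 - 0.001223×(1.893999 - 1.847864)/(0.001223 - 0.037929)
       = 1.895537
Iteration 4:
  f(1.893999) = 0.001223
  f(1.895537) = -0.000035
  x_5 = 1.895537 - (-0.000035)×(1.895537 - 1.893999)/(-0.000035 - 0.001223)
       = 1.895494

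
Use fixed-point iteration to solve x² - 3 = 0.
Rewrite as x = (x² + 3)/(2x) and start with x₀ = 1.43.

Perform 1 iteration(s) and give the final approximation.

Equation: x² - 3 = 0
Fixed-point form: x = (x² + 3)/(2x)
x₀ = 1.43

x_1 = g(1.430000) = 1.763951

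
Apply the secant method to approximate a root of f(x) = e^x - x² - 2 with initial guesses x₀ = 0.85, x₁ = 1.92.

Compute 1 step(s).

f(x) = e^x - x² - 2
x₀ = 0.85, x₁ = 1.92

Secant formula: x_{n+1} = x_n - f(x_n)(x_n - x_{n-1})/(f(x_n) - f(x_{n-1}))

Iteration 1:
  f(0.850000) = -0.382853
  f(1.920000) = 1.134558
  x_2 = 1.920000 - 1.134558×(1.920000 - 0.850000)/(1.134558 - (-0.382853))
       = 1.119968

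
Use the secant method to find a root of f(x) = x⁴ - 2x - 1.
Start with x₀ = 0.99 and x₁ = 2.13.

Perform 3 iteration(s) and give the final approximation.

f(x) = x⁴ - 2x - 1
x₀ = 0.99, x₁ = 2.13

Secant formula: x_{n+1} = x_n - f(x_n)(x_n - x_{n-1})/(f(x_n) - f(x_{n-1}))

Iteration 1:
  f(0.990000) = -2.019404
  f(2.130000) = 15.323462
  x_2 = 2.130000 - 15.323462×(2.130000 - 0.990000)/(15.323462 - (-2.019404))
       = 1.122742
Iteration 2:
  f(2.130000) = 15.323462
  f(1.122742) = -1.656500
  x_3 = 1.122742 - (-1.656500)×(1.122742 - 2.130000)/(-1.656500 - 15.323462)
       = 1.221006
Iteration 3:
  f(1.122742) = -1.656500
  f(1.221006) = -1.219362
  x_4 = 1.221006 - (-1.219362)×(1.221006 - 1.122742)/(-1.219362 - (-1.656500))
       = 1.495106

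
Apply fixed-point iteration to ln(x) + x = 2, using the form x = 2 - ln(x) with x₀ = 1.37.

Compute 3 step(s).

Equation: ln(x) + x = 2
Fixed-point form: x = 2 - ln(x)
x₀ = 1.37

x_1 = g(1.370000) = 1.685189
x_2 = g(1.685189) = 1.478122
x_3 = g(1.478122) = 1.609228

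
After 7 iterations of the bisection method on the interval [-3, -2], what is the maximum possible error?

Bisection error bound: |error| ≤ (b-a)/2^n
|error| ≤ (-2 - (-3))/2^7 = 1/2^7
|error| ≤ 0.0078125000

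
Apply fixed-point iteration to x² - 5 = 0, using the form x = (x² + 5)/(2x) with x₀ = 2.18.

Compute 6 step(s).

Equation: x² - 5 = 0
Fixed-point form: x = (x² + 5)/(2x)
x₀ = 2.18

x_1 = g(2.180000) = 2.236789
x_2 = g(2.236789) = 2.236068
x_3 = g(2.236068) = 2.236068
x_4 = g(2.236068) = 2.236068
x_5 = g(2.236068) = 2.236068
x_6 = g(2.236068) = 2.236068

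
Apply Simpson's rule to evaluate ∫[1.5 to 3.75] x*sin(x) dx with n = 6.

f(x) = x*sin(x)
a = 1.5, b = 3.75, n = 6
h = (b - a)/n = 0.375000

Simpson's rule: (h/3)[f(x₀) + 4f(x₁) + 2f(x₂) + ... + f(xₙ)]

x_0 = 1.5000, f(x_0) = 1.496242, coefficient = 1
x_1 = 1.8750, f(x_1) = 1.788911, coefficient = 4
x_2 = 2.2500, f(x_2) = 1.750665, coefficient = 2
x_3 = 2.6250, f(x_3) = 1.296541, coefficient = 4
x_4 = 3.0000, f(x_4) = 0.423360, coefficient = 2
x_5 = 3.3750, f(x_5) = -0.780617, coefficient = 4
x_6 = 3.7500, f(x_6) = -2.143355, coefficient = 1

I ≈ (0.375000/3) × 12.920277 = 1.615035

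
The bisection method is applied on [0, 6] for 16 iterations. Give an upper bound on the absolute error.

Bisection error bound: |error| ≤ (b-a)/2^n
|error| ≤ (6 - 0)/2^16 = 6/2^16
|error| ≤ 0.0000915527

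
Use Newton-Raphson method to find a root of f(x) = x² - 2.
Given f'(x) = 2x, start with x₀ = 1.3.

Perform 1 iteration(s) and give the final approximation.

f(x) = x² - 2
f'(x) = 2x
x₀ = 1.3

Newton-Raphson formula: x_{n+1} = x_n - f(x_n)/f'(x_n)

Iteration 1:
  f(1.300000) = -0.310000
  f'(1.300000) = 2.600000
  x_1 = 1.300000 - (-0.310000)/2.600000 = 1.419231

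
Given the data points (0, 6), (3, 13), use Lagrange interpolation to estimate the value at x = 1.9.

Lagrange interpolation formula:
P(x) = Σ yᵢ × Lᵢ(x)
where Lᵢ(x) = Π_{j≠i} (x - xⱼ)/(xᵢ - xⱼ)

L_0(1.9) = (1.9 - 3)/(0 - 3) = 0.366667
L_1(1.9) = (1.9 - 0)/(3 - 0) = 0.633333

P(1.9) = 6×L_0(1.9) + 13×L_1(1.9)
P(1.9) = 10.433333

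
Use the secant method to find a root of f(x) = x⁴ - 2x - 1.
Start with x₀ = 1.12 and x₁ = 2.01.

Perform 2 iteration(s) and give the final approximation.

f(x) = x⁴ - 2x - 1
x₀ = 1.12, x₁ = 2.01

Secant formula: x_{n+1} = x_n - f(x_n)(x_n - x_{n-1})/(f(x_n) - f(x_{n-1}))

Iteration 1:
  f(1.120000) = -1.666481
  f(2.010000) = 11.302408
  x_2 = 2.010000 - 11.302408×(2.010000 - 1.120000)/(11.302408 - (-1.666481))
       = 1.234364
Iteration 2:
  f(2.010000) = 11.302408
  f(1.234364) = -1.147208
  x_3 = 1.234364 - (-1.147208)×(1.234364 - 2.010000)/(-1.147208 - 11.302408)
       = 1.305837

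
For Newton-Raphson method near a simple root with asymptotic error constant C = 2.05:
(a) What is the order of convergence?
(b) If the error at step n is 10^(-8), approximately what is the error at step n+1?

(a) Newton-Raphson has quadratic (order 2) convergence near simple roots.
    This means |e_{n+1}| ≈ C|e_n|².

(b) With |e_n| = 10^(-8) and C = 2.05:
    |e_{n+1}| ≈ 2.05 × (10^(-8))² = 2.05 × 10^(-16)

(a) 2 (quadratic); (b) |e_{n+1}| ≈ 2.050e-16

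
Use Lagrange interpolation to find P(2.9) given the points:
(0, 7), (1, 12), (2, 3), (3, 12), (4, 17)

Lagrange interpolation formula:
P(x) = Σ yᵢ × Lᵢ(x)
where Lᵢ(x) = Π_{j≠i} (x - xⱼ)/(xᵢ - xⱼ)

L_0(2.9) = (2.9 - 1)/(0 - 1) × (2.9 - 2)/(0 - 2) × (2.9 - 3)/(0 - 3) × (2.9 - 4)/(0 - 4) = 0.007838
L_1(2.9) = (2.9 - 0)/(1 - 0) × (2.9 - 2)/(1 - 2) × (2.9 - 3)/(1 - 3) × (2.9 - 4)/(1 - 4) = -0.047850
L_2(2.9) = (2.9 - 0)/(2 - 0) × (2.9 - 1)/(2 - 1) × (2.9 - 3)/(2 - 3) × (2.9 - 4)/(2 - 4) = 0.151525
L_3(2.9) = (2.9 - 0)/(3 - 0) × (2.9 - 1)/(3 - 1) × (2.9 - 2)/(3 - 2) × (2.9 - 4)/(3 - 4) = 0.909150
L_4(2.9) = (2.9 - 0)/(4 - 0) × (2.9 - 1)/(4 - 1) × (2.9 - 2)/(4 - 2) × (2.9 - 3)/(4 - 3) = -0.020663

P(2.9) = 7×L_0(2.9) + 12×L_1(2.9) + 3×L_2(2.9) + 12×L_3(2.9) + 17×L_4(2.9)
P(2.9) = 10.493775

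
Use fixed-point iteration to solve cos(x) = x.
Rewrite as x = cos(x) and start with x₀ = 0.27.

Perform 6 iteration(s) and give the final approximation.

Equation: cos(x) = x
Fixed-point form: x = cos(x)
x₀ = 0.27

x_1 = g(0.270000) = 0.963771
x_2 = g(0.963771) = 0.570427
x_3 = g(0.570427) = 0.841671
x_4 = g(0.841671) = 0.666218
x_5 = g(0.666218) = 0.786165
x_6 = g(0.786165) = 0.706565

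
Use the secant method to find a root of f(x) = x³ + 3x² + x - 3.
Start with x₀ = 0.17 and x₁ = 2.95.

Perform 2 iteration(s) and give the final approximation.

f(x) = x³ + 3x² + x - 3
x₀ = 0.17, x₁ = 2.95

Secant formula: x_{n+1} = x_n - f(x_n)(x_n - x_{n-1})/(f(x_n) - f(x_{n-1}))

Iteration 1:
  f(0.170000) = -2.738387
  f(2.950000) = 51.729875
  x_2 = 2.950000 - 51.729875×(2.950000 - 0.170000)/(51.729875 - (-2.738387))
       = 0.309764
Iteration 2:
  f(2.950000) = 51.729875
  f(0.309764) = -2.372651
  x_3 = 0.309764 - (-2.372651)×(0.309764 - 2.950000)/(-2.372651 - 51.729875)
       = 0.425551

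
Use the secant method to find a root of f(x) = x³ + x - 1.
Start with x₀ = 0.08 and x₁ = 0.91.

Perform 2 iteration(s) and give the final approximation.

f(x) = x³ + x - 1
x₀ = 0.08, x₁ = 0.91

Secant formula: x_{n+1} = x_n - f(x_n)(x_n - x_{n-1})/(f(x_n) - f(x_{n-1}))

Iteration 1:
  f(0.080000) = -0.919488
  f(0.910000) = 0.663571
  x_2 = 0.910000 - 0.663571×(0.910000 - 0.080000)/(0.663571 - (-0.919488))
       = 0.562089
Iteration 2:
  f(0.910000) = 0.663571
  f(0.562089) = -0.260323
  x_3 = 0.562089 - (-0.260323)×(0.562089 - 0.910000)/(-0.260323 - 0.663571)
       = 0.660119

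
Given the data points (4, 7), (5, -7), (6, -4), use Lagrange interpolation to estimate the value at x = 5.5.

Lagrange interpolation formula:
P(x) = Σ yᵢ × Lᵢ(x)
where Lᵢ(x) = Π_{j≠i} (x - xⱼ)/(xᵢ - xⱼ)

L_0(5.5) = (5.5 - 5)/(4 - 5) × (5.5 - 6)/(4 - 6) = -0.125000
L_1(5.5) = (5.5 - 4)/(5 - 4) × (5.5 - 6)/(5 - 6) = 0.750000
L_2(5.5) = (5.5 - 4)/(6 - 4) × (5.5 - 5)/(6 - 5) = 0.375000

P(5.5) = 7×L_0(5.5) + (-7)×L_1(5.5) + (-4)×L_2(5.5)
P(5.5) = -7.625000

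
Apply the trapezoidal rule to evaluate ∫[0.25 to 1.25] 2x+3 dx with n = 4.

f(x) = 2x+3
a = 0.25, b = 1.25, n = 4
h = (b - a)/n = 0.250000

Trapezoidal rule: (h/2)[f(x₀) + 2f(x₁) + 2f(x₂) + ... + f(xₙ)]

x_0 = 0.2500, f(x_0) = 3.500000, coefficient = 1
x_1 = 0.5000, f(x_1) = 4.000000, coefficient = 2
x_2 = 0.7500, f(x_2) = 4.500000, coefficient = 2
x_3 = 1.0000, f(x_3) = 5.000000, coefficient = 2
x_4 = 1.2500, f(x_4) = 5.500000, coefficient = 1

I ≈ (0.250000/2) × 36.000000 = 4.500000
Exact value: 4.500000
Error: 0.000000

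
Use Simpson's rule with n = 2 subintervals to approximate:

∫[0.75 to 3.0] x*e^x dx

f(x) = x*e^x
a = 0.75, b = 3.0, n = 2
h = (b - a)/n = 1.125000

Simpson's rule: (h/3)[f(x₀) + 4f(x₁) + 2f(x₂) + ... + f(xₙ)]

x_0 = 0.7500, f(x_0) = 1.587750, coefficient = 1
x_1 = 1.8750, f(x_1) = 12.226536, coefficient = 4
x_2 = 3.0000, f(x_2) = 60.256611, coefficient = 1

I ≈ (1.125000/3) × 110.750504 = 41.531439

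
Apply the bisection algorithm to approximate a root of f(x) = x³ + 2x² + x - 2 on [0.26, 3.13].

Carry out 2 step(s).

f(x) = x³ + 2x² + x - 2
Initial interval: [0.26, 3.13]

Iteration 1:
  c_1 = (0.260000 + 3.130000)/2 = 1.695000
  f(c_1) = f(1.695000) = 10.310827
  f(a) × f(c) < 0, new interval: [0.260000, 1.695000]
Iteration 2:
  c_2 = (0.260000 + 1.695000)/2 = 0.977500
  f(c_2) = f(0.977500) = 1.822520
  f(a) × f(c) < 0, new interval: [0.260000, 0.977500]

After 2 iteration(s), the approximation is c_2 = 0.977500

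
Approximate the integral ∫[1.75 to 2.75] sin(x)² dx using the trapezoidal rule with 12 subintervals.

f(x) = sin(x)²
a = 1.75, b = 2.75, n = 12
h = (b - a)/n = 0.083333

Trapezoidal rule: (h/2)[f(x₀) + 2f(x₁) + 2f(x₂) + ... + f(xₙ)]

x_0 = 1.7500, f(x_0) = 0.968228, coefficient = 1
x_1 = 1.8333, f(x_1) = 0.932643, coefficient = 2
x_2 = 1.9167, f(x_2) = 0.885068, coefficient = 2
x_3 = 2.0000, f(x_3) = 0.826822, coefficient = 2
x_4 = 2.0833, f(x_4) = 0.759518, coefficient = 2
x_5 = 2.1667, f(x_5) = 0.685022, coefficient = 2
x_6 = 2.2500, f(x_6) = 0.605398, coefficient = 2
x_7 = 2.3333, f(x_7) = 0.522853, coefficient = 2
x_8 = 2.4167, f(x_8) = 0.439675, coefficient = 2
x_9 = 2.5000, f(x_9) = 0.358169, coefficient = 2
x_10 = 2.5833, f(x_10) = 0.280593, coefficient = 2
x_11 = 2.6667, f(x_11) = 0.209098, coefficient = 2
x_12 = 2.7500, f(x_12) = 0.145665, coefficient = 1

I ≈ (0.083333/2) × 14.123613 = 0.588484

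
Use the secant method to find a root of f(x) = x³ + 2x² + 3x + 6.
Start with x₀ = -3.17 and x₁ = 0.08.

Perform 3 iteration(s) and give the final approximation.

f(x) = x³ + 2x² + 3x + 6
x₀ = -3.17, x₁ = 0.08

Secant formula: x_{n+1} = x_n - f(x_n)(x_n - x_{n-1})/(f(x_n) - f(x_{n-1}))

Iteration 1:
  f(-3.170000) = -15.267213
  f(0.080000) = 6.253312
  x_2 = 0.080000 - 6.253312×(0.080000 - (-3.170000))/(6.253312 - (-15.267213))
       = -0.864367
Iteration 2:
  f(0.080000) = 6.253312
  f(-0.864367) = 4.255366
  x_3 = -0.864367 - 4.255366×(-0.864367 - 0.080000)/(4.255366 - 6.253312)
       = -2.875744
Iteration 3:
  f(-0.864367) = 4.255366
  f(-2.875744) = -9.869556
  x_4 = -2.875744 - (-9.869556)×(-2.875744 - (-0.864367))/(-9.869556 - 4.255366)
       = -1.470327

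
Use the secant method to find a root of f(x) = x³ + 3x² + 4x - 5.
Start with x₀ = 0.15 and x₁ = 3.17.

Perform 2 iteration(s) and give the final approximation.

f(x) = x³ + 3x² + 4x - 5
x₀ = 0.15, x₁ = 3.17

Secant formula: x_{n+1} = x_n - f(x_n)(x_n - x_{n-1})/(f(x_n) - f(x_{n-1}))

Iteration 1:
  f(0.150000) = -4.329125
  f(3.170000) = 69.681713
  x_2 = 3.170000 - 69.681713×(3.170000 - 0.150000)/(69.681713 - (-4.329125))
       = 0.326649
Iteration 2:
  f(3.170000) = 69.681713
  f(0.326649) = -3.338451
  x_3 = 0.326649 - (-3.338451)×(0.326649 - 3.170000)/(-3.338451 - 69.681713)
       = 0.456646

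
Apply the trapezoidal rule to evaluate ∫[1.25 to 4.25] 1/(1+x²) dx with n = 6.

f(x) = 1/(1+x²)
a = 1.25, b = 4.25, n = 6
h = (b - a)/n = 0.500000

Trapezoidal rule: (h/2)[f(x₀) + 2f(x₁) + 2f(x₂) + ... + f(xₙ)]

x_0 = 1.2500, f(x_0) = 0.390244, coefficient = 1
x_1 = 1.7500, f(x_1) = 0.246154, coefficient = 2
x_2 = 2.2500, f(x_2) = 0.164948, coefficient = 2
x_3 = 2.7500, f(x_3) = 0.116788, coefficient = 2
x_4 = 3.2500, f(x_4) = 0.086486, coefficient = 2
x_5 = 3.7500, f(x_5) = 0.066390, coefficient = 2
x_6 = 4.2500, f(x_6) = 0.052459, coefficient = 1

I ≈ (0.500000/2) × 1.804237 = 0.451059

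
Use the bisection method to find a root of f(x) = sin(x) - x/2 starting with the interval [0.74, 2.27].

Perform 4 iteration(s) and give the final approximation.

f(x) = sin(x) - x/2
Initial interval: [0.74, 2.27]

Iteration 1:
  c_1 = (0.740000 + 2.270000)/2 = 1.505000
  f(c_1) = f(1.505000) = 0.245336
  f(a) × f(c) ≥ 0, new interval: [1.505000, 2.270000]
Iteration 2:
  c_2 = (1.505000 + 2.270000)/2 = 1.887500
  f(c_2) = f(1.887500) = 0.006517
  f(a) × f(c) ≥ 0, new interval: [1.887500, 2.270000]
Iteration 3:
  c_3 = (1.887500 + 2.270000)/2 = 2.078750
  f(c_3) = f(2.078750) = -0.165633
  f(a) × f(c) < 0, new interval: [1.887500, 2.078750]
Iteration 4:
  c_4 = (1.887500 + 2.078750)/2 = 1.983125
  f(c_4) = f(1.983125) = -0.075372
  f(a) × f(c) < 0, new interval: [1.887500, 1.983125]

After 4 iteration(s), the approximation is c_4 = 1.983125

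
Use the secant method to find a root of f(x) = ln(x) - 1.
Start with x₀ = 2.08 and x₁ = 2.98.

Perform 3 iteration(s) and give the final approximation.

f(x) = ln(x) - 1
x₀ = 2.08, x₁ = 2.98

Secant formula: x_{n+1} = x_n - f(x_n)(x_n - x_{n-1})/(f(x_n) - f(x_{n-1}))

Iteration 1:
  f(2.080000) = -0.267632
  f(2.980000) = 0.091923
  x_2 = 2.980000 - 0.091923×(2.980000 - 2.080000)/(0.091923 - (-0.267632))
       = 2.749908
Iteration 2:
  f(2.980000) = 0.091923
  f(2.749908) = 0.011567
  x_3 = 2.749908 - 0.011567×(2.749908 - 2.980000)/(0.011567 - 0.091923)
       = 2.716786
Iteration 3:
  f(2.749908) = 0.011567
  f(2.716786) = -0.000551
  x_4 = 2.716786 - (-0.000551)×(2.716786 - 2.749908)/(-0.000551 - 0.011567)
       = 2.718291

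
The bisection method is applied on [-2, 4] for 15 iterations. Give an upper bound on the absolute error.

Bisection error bound: |error| ≤ (b-a)/2^n
|error| ≤ (4 - (-2))/2^15 = 6/2^15
|error| ≤ 0.0001831055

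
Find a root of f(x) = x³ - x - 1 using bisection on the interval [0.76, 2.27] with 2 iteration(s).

f(x) = x³ - x - 1
Initial interval: [0.76, 2.27]

Iteration 1:
  c_1 = (0.760000 + 2.270000)/2 = 1.515000
  f(c_1) = f(1.515000) = 0.962266
  f(a) × f(c) < 0, new interval: [0.760000, 1.515000]
Iteration 2:
  c_2 = (0.760000 + 1.515000)/2 = 1.137500
  f(c_2) = f(1.137500) = -0.665682
  f(a) × f(c) ≥ 0, new interval: [1.137500, 1.515000]

After 2 iteration(s), the approximation is c_2 = 1.137500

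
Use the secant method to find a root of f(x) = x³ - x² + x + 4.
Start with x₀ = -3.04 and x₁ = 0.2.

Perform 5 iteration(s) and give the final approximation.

f(x) = x³ - x² + x + 4
x₀ = -3.04, x₁ = 0.2

Secant formula: x_{n+1} = x_n - f(x_n)(x_n - x_{n-1})/(f(x_n) - f(x_{n-1}))

Iteration 1:
  f(-3.040000) = -36.376064
  f(0.200000) = 4.168000
  x_2 = 0.200000 - 4.168000×(0.200000 - (-3.040000))/(4.168000 - (-36.376064))
       = -0.133078
Iteration 2:
  f(0.200000) = 4.168000
  f(-0.133078) = 3.846856
  x_3 = -0.133078 - 3.846856×(-0.133078 - 0.200000)/(3.846856 - 4.168000)
       = -4.122881
Iteration 3:
  f(-0.133078) = 3.846856
  f(-4.122881) = -87.202388
  x_4 = -4.122881 - (-87.202388)×(-4.122881 - (-0.133078))/(-87.202388 - 3.846856)
       = -0.301648
Iteration 4:
  f(-4.122881) = -87.202388
  f(-0.301648) = 3.579913
  x_5 = -0.301648 - 3.579913×(-0.301648 - (-4.122881))/(3.579913 - (-87.202388))
       = -0.452335
Iteration 5:
  f(-0.301648) = 3.579913
  f(-0.452335) = 3.250508
  x_6 = -0.452335 - 3.250508×(-0.452335 - (-0.301648))/(3.250508 - 3.579913)
       = -1.939283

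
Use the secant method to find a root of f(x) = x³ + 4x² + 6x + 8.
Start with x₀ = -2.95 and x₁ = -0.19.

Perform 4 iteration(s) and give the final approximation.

f(x) = x³ + 4x² + 6x + 8
x₀ = -2.95, x₁ = -0.19

Secant formula: x_{n+1} = x_n - f(x_n)(x_n - x_{n-1})/(f(x_n) - f(x_{n-1}))

Iteration 1:
  f(-2.950000) = -0.562375
  f(-0.190000) = 6.997541
  x_2 = -0.190000 - 6.997541×(-0.190000 - (-2.950000))/(6.997541 - (-0.562375))
       = -2.744686
Iteration 2:
  f(-0.190000) = 6.997541
  f(-2.744686) = 0.988541
  x_3 = -2.744686 - 0.988541×(-2.744686 - (-0.190000))/(0.988541 - 6.997541)
       = -3.164958
Iteration 3:
  f(-2.744686) = 0.988541
  f(-3.164958) = -2.625165
  x_4 = -3.164958 - (-2.625165)×(-3.164958 - (-2.744686))/(-2.625165 - 0.988541)
       = -2.859653
Iteration 4:
  f(-3.164958) = -2.625165
  f(-2.859653) = 0.167402
  x_5 = -2.859653 - 0.167402×(-2.859653 - (-3.164958))/(0.167402 - (-2.625165))
       = -2.877955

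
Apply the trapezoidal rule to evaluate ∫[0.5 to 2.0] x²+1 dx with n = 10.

f(x) = x²+1
a = 0.5, b = 2.0, n = 10
h = (b - a)/n = 0.150000

Trapezoidal rule: (h/2)[f(x₀) + 2f(x₁) + 2f(x₂) + ... + f(xₙ)]

x_0 = 0.5000, f(x_0) = 1.250000, coefficient = 1
x_1 = 0.6500, f(x_1) = 1.422500, coefficient = 2
x_2 = 0.8000, f(x_2) = 1.640000, coefficient = 2
x_3 = 0.9500, f(x_3) = 1.902500, coefficient = 2
x_4 = 1.1000, f(x_4) = 2.210000, coefficient = 2
x_5 = 1.2500, f(x_5) = 2.562500, coefficient = 2
x_6 = 1.4000, f(x_6) = 2.960000, coefficient = 2
x_7 = 1.5500, f(x_7) = 3.402500, coefficient = 2
x_8 = 1.7000, f(x_8) = 3.890000, coefficient = 2
x_9 = 1.8500, f(x_9) = 4.422500, coefficient = 2
x_10 = 2.0000, f(x_10) = 5.000000, coefficient = 1

I ≈ (0.150000/2) × 55.075000 = 4.130625
Exact value: 4.125000
Error: 0.005625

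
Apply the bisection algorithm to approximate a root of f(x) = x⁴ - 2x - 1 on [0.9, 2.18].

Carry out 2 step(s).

f(x) = x⁴ - 2x - 1
Initial interval: [0.9, 2.18]

Iteration 1:
  c_1 = (0.900000 + 2.180000)/2 = 1.540000
  f(c_1) = f(1.540000) = 1.544487
  f(a) × f(c) < 0, new interval: [0.900000, 1.540000]
Iteration 2:
  c_2 = (0.900000 + 1.540000)/2 = 1.220000
  f(c_2) = f(1.220000) = -1.224665
  f(a) × f(c) ≥ 0, new interval: [1.220000, 1.540000]

After 2 iteration(s), the approximation is c_2 = 1.220000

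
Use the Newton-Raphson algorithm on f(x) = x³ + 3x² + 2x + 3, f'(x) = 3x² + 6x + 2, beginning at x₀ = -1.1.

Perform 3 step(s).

f(x) = x³ + 3x² + 2x + 3
f'(x) = 3x² + 6x + 2
x₀ = -1.1

Newton-Raphson formula: x_{n+1} = x_n - f(x_n)/f'(x_n)

Iteration 1:
  f(-1.100000) = 3.099000
  f'(-1.100000) = -0.970000
  x_1 = -1.100000 - 3.099000/(-0.970000) = 2.094845
Iteration 2:
  f(2.094845) = 29.547793
  f'(2.094845) = 27.734203
  x_2 = 2.094845 - 29.547793/27.734203 = 1.029454
Iteration 3:
  f(1.029454) = 9.329220
  f'(1.029454) = 11.356045
  x_3 = 1.029454 - 9.329220/11.356045 = 0.207933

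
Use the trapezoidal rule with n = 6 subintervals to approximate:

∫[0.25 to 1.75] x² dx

f(x) = x²
a = 0.25, b = 1.75, n = 6
h = (b - a)/n = 0.250000

Trapezoidal rule: (h/2)[f(x₀) + 2f(x₁) + 2f(x₂) + ... + f(xₙ)]

x_0 = 0.2500, f(x_0) = 0.062500, coefficient = 1
x_1 = 0.5000, f(x_1) = 0.250000, coefficient = 2
x_2 = 0.7500, f(x_2) = 0.562500, coefficient = 2
x_3 = 1.0000, f(x_3) = 1.000000, coefficient = 2
x_4 = 1.2500, f(x_4) = 1.562500, coefficient = 2
x_5 = 1.5000, f(x_5) = 2.250000, coefficient = 2
x_6 = 1.7500, f(x_6) = 3.062500, coefficient = 1

I ≈ (0.250000/2) × 14.375000 = 1.796875
Exact value: 1.781250
Error: 0.015625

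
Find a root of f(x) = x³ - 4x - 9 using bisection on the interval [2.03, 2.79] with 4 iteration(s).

f(x) = x³ - 4x - 9
Initial interval: [2.03, 2.79]

Iteration 1:
  c_1 = (2.030000 + 2.790000)/2 = 2.410000
  f(c_1) = f(2.410000) = -4.642479
  f(a) × f(c) ≥ 0, new interval: [2.410000, 2.790000]
Iteration 2:
  c_2 = (2.410000 + 2.790000)/2 = 2.600000
  f(c_2) = f(2.600000) = -1.824000
  f(a) × f(c) ≥ 0, new interval: [2.600000, 2.790000]
Iteration 3:
  c_3 = (2.600000 + 2.790000)/2 = 2.695000
  f(c_3) = f(2.695000) = -0.206148
  f(a) × f(c) ≥ 0, new interval: [2.695000, 2.790000]
Iteration 4:
  c_4 = (2.695000 + 2.790000)/2 = 2.742500
  f(c_4) = f(2.742500) = 0.657182
  f(a) × f(c) < 0, new interval: [2.695000, 2.742500]

After 4 iteration(s), the approximation is c_4 = 2.742500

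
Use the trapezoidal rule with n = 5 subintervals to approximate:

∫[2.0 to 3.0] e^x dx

f(x) = e^x
a = 2.0, b = 3.0, n = 5
h = (b - a)/n = 0.200000

Trapezoidal rule: (h/2)[f(x₀) + 2f(x₁) + 2f(x₂) + ... + f(xₙ)]

x_0 = 2.0000, f(x_0) = 7.389056, coefficient = 1
x_1 = 2.2000, f(x_1) = 9.025013, coefficient = 2
x_2 = 2.4000, f(x_2) = 11.023176, coefficient = 2
x_3 = 2.6000, f(x_3) = 13.463738, coefficient = 2
x_4 = 2.8000, f(x_4) = 16.444647, coefficient = 2
x_5 = 3.0000, f(x_5) = 20.085537, coefficient = 1

I ≈ (0.200000/2) × 127.387742 = 12.738774
Exact value: 12.696481
Error: 0.042293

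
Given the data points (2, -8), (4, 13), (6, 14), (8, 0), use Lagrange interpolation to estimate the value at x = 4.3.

Lagrange interpolation formula:
P(x) = Σ yᵢ × Lᵢ(x)
where Lᵢ(x) = Π_{j≠i} (x - xⱼ)/(xᵢ - xⱼ)

L_0(4.3) = (4.3 - 4)/(2 - 4) × (4.3 - 6)/(2 - 6) × (4.3 - 8)/(2 - 8) = -0.039312
L_1(4.3) = (4.3 - 2)/(4 - 2) × (4.3 - 6)/(4 - 6) × (4.3 - 8)/(4 - 8) = 0.904188
L_2(4.3) = (4.3 - 2)/(6 - 2) × (4.3 - 4)/(6 - 4) × (4.3 - 8)/(6 - 8) = 0.159562
L_3(4.3) = (4.3 - 2)/(8 - 2) × (4.3 - 4)/(8 - 4) × (4.3 - 6)/(8 - 6) = -0.024437

P(4.3) = (-8)×L_0(4.3) + 13×L_1(4.3) + 14×L_2(4.3) + 0×L_3(4.3)
P(4.3) = 14.302812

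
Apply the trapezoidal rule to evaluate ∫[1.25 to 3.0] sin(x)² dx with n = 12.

f(x) = sin(x)²
a = 1.25, b = 3.0, n = 12
h = (b - a)/n = 0.145833

Trapezoidal rule: (h/2)[f(x₀) + 2f(x₁) + 2f(x₂) + ... + f(xₙ)]

x_0 = 1.2500, f(x_0) = 0.900572, coefficient = 1
x_1 = 1.3958, f(x_1) = 0.969699, coefficient = 2
x_2 = 1.5417, f(x_2) = 0.999152, coefficient = 2
x_3 = 1.6875, f(x_3) = 0.986442, coefficient = 2
x_4 = 1.8333, f(x_4) = 0.932643, coefficient = 2
x_5 = 1.9792, f(x_5) = 0.842300, coefficient = 2
x_6 = 2.1250, f(x_6) = 0.723044, coefficient = 2
x_7 = 2.2708, f(x_7) = 0.584947, coefficient = 2
x_8 = 2.4167, f(x_8) = 0.439675, coefficient = 2
x_9 = 2.5625, f(x_9) = 0.299499, coefficient = 2
x_10 = 2.7083, f(x_10) = 0.176258, coefficient = 2
x_11 = 2.8542, f(x_11) = 0.080364, coefficient = 2
x_12 = 3.0000, f(x_12) = 0.019915, coefficient = 1

I ≈ (0.145833/2) × 14.988533 = 1.092914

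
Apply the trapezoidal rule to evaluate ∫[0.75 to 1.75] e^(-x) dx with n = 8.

f(x) = e^(-x)
a = 0.75, b = 1.75, n = 8
h = (b - a)/n = 0.125000

Trapezoidal rule: (h/2)[f(x₀) + 2f(x₁) + 2f(x₂) + ... + f(xₙ)]

x_0 = 0.7500, f(x_0) = 0.472367, coefficient = 1
x_1 = 0.8750, f(x_1) = 0.416862, coefficient = 2
x_2 = 1.0000, f(x_2) = 0.367879, coefficient = 2
x_3 = 1.1250, f(x_3) = 0.324652, coefficient = 2
x_4 = 1.2500, f(x_4) = 0.286505, coefficient = 2
x_5 = 1.3750, f(x_5) = 0.252840, coefficient = 2
x_6 = 1.5000, f(x_6) = 0.223130, coefficient = 2
x_7 = 1.6250, f(x_7) = 0.196912, coefficient = 2
x_8 = 1.7500, f(x_8) = 0.173774, coefficient = 1

I ≈ (0.125000/2) × 4.783701 = 0.298981
Exact value: 0.298593
Error: 0.000389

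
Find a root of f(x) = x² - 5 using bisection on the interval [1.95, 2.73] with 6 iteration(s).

f(x) = x² - 5
Initial interval: [1.95, 2.73]

Iteration 1:
  c_1 = (1.950000 + 2.730000)/2 = 2.340000
  f(c_1) = f(2.340000) = 0.475600
  f(a) × f(c) < 0, new interval: [1.950000, 2.340000]
Iteration 2:
  c_2 = (1.950000 + 2.340000)/2 = 2.145000
  f(c_2) = f(2.145000) = -0.398975
  f(a) × f(c) ≥ 0, new interval: [2.145000, 2.340000]
Iteration 3:
  c_3 = (2.145000 + 2.340000)/2 = 2.242500
  f(c_3) = f(2.242500) = 0.028806
  f(a) × f(c) < 0, new interval: [2.145000, 2.242500]
Iteration 4:
  c_4 = (2.145000 + 2.242500)/2 = 2.193750
  f(c_4) = f(2.193750) = -0.187461
  f(a) × f(c) ≥ 0, new interval: [2.193750, 2.242500]
Iteration 5:
  c_5 = (2.193750 + 2.242500)/2 = 2.218125
  f(c_5) = f(2.218125) = -0.079921
  f(a) × f(c) ≥ 0, new interval: [2.218125, 2.242500]
Iteration 6:
  c_6 = (2.218125 + 2.242500)/2 = 2.230312
  f(c_6) = f(2.230312) = -0.025706
  f(a) × f(c) ≥ 0, new interval: [2.230312, 2.242500]

After 6 iteration(s), the approximation is c_6 = 2.230312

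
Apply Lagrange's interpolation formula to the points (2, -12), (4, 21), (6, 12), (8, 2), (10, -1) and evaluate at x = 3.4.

Lagrange interpolation formula:
P(x) = Σ yᵢ × Lᵢ(x)
where Lᵢ(x) = Π_{j≠i} (x - xⱼ)/(xᵢ - xⱼ)

L_0(3.4) = (3.4 - 4)/(2 - 4) × (3.4 - 6)/(2 - 6) × (3.4 - 8)/(2 - 8) × (3.4 - 10)/(2 - 10) = 0.123338
L_1(3.4) = (3.4 - 2)/(4 - 2) × (3.4 - 6)/(4 - 6) × (3.4 - 8)/(4 - 8) × (3.4 - 10)/(4 - 10) = 1.151150
L_2(3.4) = (3.4 - 2)/(6 - 2) × (3.4 - 4)/(6 - 4) × (3.4 - 8)/(6 - 8) × (3.4 - 10)/(6 - 10) = -0.398475
L_3(3.4) = (3.4 - 2)/(8 - 2) × (3.4 - 4)/(8 - 4) × (3.4 - 6)/(8 - 6) × (3.4 - 10)/(8 - 10) = 0.150150
L_4(3.4) = (3.4 - 2)/(10 - 2) × (3.4 - 4)/(10 - 4) × (3.4 - 6)/(10 - 6) × (3.4 - 8)/(10 - 8) = -0.026163

P(3.4) = (-12)×L_0(3.4) + 21×L_1(3.4) + 12×L_2(3.4) + 2×L_3(3.4) + (-1)×L_4(3.4)
P(3.4) = 18.238862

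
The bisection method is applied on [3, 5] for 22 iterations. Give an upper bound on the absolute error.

Bisection error bound: |error| ≤ (b-a)/2^n
|error| ≤ (5 - 3)/2^22 = 2/2^22
|error| ≤ 0.0000004768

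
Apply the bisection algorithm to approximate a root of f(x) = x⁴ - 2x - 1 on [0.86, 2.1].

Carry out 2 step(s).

f(x) = x⁴ - 2x - 1
Initial interval: [0.86, 2.1]

Iteration 1:
  c_1 = (0.860000 + 2.100000)/2 = 1.480000
  f(c_1) = f(1.480000) = 0.837852
  f(a) × f(c) < 0, new interval: [0.860000, 1.480000]
Iteration 2:
  c_2 = (0.860000 + 1.480000)/2 = 1.170000
  f(c_2) = f(1.170000) = -1.466113
  f(a) × f(c) ≥ 0, new interval: [1.170000, 1.480000]

After 2 iteration(s), the approximation is c_2 = 1.170000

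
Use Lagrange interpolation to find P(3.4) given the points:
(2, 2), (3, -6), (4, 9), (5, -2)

Lagrange interpolation formula:
P(x) = Σ yᵢ × Lᵢ(x)
where Lᵢ(x) = Π_{j≠i} (x - xⱼ)/(xᵢ - xⱼ)

L_0(3.4) = (3.4 - 3)/(2 - 3) × (3.4 - 4)/(2 - 4) × (3.4 - 5)/(2 - 5) = -0.064000
L_1(3.4) = (3.4 - 2)/(3 - 2) × (3.4 - 4)/(3 - 4) × (3.4 - 5)/(3 - 5) = 0.672000
L_2(3.4) = (3.4 - 2)/(4 - 2) × (3.4 - 3)/(4 - 3) × (3.4 - 5)/(4 - 5) = 0.448000
L_3(3.4) = (3.4 - 2)/(5 - 2) × (3.4 - 3)/(5 - 3) × (3.4 - 4)/(5 - 4) = -0.056000

P(3.4) = 2×L_0(3.4) + (-6)×L_1(3.4) + 9×L_2(3.4) + (-2)×L_3(3.4)
P(3.4) = -0.016000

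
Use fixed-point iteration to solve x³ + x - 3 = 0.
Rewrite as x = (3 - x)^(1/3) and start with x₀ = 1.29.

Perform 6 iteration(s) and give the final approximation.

Equation: x³ + x - 3 = 0
Fixed-point form: x = (3 - x)^(1/3)
x₀ = 1.29

x_1 = g(1.290000) = 1.195819
x_2 = g(1.195819) = 1.217382
x_3 = g(1.217382) = 1.212512
x_4 = g(1.212512) = 1.213615
x_5 = g(1.213615) = 1.213366
x_6 = g(1.213366) = 1.213422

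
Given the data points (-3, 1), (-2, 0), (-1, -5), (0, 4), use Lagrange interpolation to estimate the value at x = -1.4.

Lagrange interpolation formula:
P(x) = Σ yᵢ × Lᵢ(x)
where Lᵢ(x) = Π_{j≠i} (x - xⱼ)/(xᵢ - xⱼ)

L_0(-1.4) = (-1.4 - (-2))/(-3 - (-2)) × (-1.4 - (-1))/(-3 - (-1)) × (-1.4 - 0)/(-3 - 0) = -0.056000
L_1(-1.4) = (-1.4 - (-3))/(-2 - (-3)) × (-1.4 - (-1))/(-2 - (-1)) × (-1.4 - 0)/(-2 - 0) = 0.448000
L_2(-1.4) = (-1.4 - (-3))/(-1 - (-3)) × (-1.4 - (-2))/(-1 - (-2)) × (-1.4 - 0)/(-1 - 0) = 0.672000
L_3(-1.4) = (-1.4 - (-3))/(0 - (-3)) × (-1.4 - (-2))/(0 - (-2)) × (-1.4 - (-1))/(0 - (-1)) = -0.064000

P(-1.4) = 1×L_0(-1.4) + 0×L_1(-1.4) + (-5)×L_2(-1.4) + 4×L_3(-1.4)
P(-1.4) = -3.672000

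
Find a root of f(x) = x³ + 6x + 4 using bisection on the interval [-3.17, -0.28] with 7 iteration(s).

f(x) = x³ + 6x + 4
Initial interval: [-3.17, -0.28]

Iteration 1:
  c_1 = (-3.170000 + (-0.280000))/2 = -1.725000
  f(c_1) = f(-1.725000) = -11.482953
  f(a) × f(c) ≥ 0, new interval: [-1.725000, -0.280000]
Iteration 2:
  c_2 = (-1.725000 + (-0.280000))/2 = -1.002500
  f(c_2) = f(-1.002500) = -3.022519
  f(a) × f(c) ≥ 0, new interval: [-1.002500, -0.280000]
Iteration 3:
  c_3 = (-1.002500 + (-0.280000))/2 = -0.641250
  f(c_3) = f(-0.641250) = -0.111183
  f(a) × f(c) ≥ 0, new interval: [-0.641250, -0.280000]
Iteration 4:
  c_4 = (-0.641250 + (-0.280000))/2 = -0.460625
  f(c_4) = f(-0.460625) = 1.138517
  f(a) × f(c) < 0, new interval: [-0.641250, -0.460625]
Iteration 5:
  c_5 = (-0.641250 + (-0.460625))/2 = -0.550937
  f(c_5) = f(-0.550937) = 0.527148
  f(a) × f(c) < 0, new interval: [-0.641250, -0.550937]
Iteration 6:
  c_6 = (-0.641250 + (-0.550937))/2 = -0.596094
  f(c_6) = f(-0.596094) = 0.211629
  f(a) × f(c) < 0, new interval: [-0.641250, -0.596094]
Iteration 7:
  c_7 = (-0.641250 + (-0.596094))/2 = -0.618672
  f(c_7) = f(-0.618672) = 0.051169
  f(a) × f(c) < 0, new interval: [-0.641250, -0.618672]

After 7 iteration(s), the approximation is c_7 = -0.618672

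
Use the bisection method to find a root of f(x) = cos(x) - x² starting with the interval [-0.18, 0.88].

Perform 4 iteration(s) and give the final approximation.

f(x) = cos(x) - x²
Initial interval: [-0.18, 0.88]

Iteration 1:
  c_1 = (-0.180000 + 0.880000)/2 = 0.350000
  f(c_1) = f(0.350000) = 0.816873
  f(a) × f(c) ≥ 0, new interval: [0.350000, 0.880000]
Iteration 2:
  c_2 = (0.350000 + 0.880000)/2 = 0.615000
  f(c_2) = f(0.615000) = 0.438548
  f(a) × f(c) ≥ 0, new interval: [0.615000, 0.880000]
Iteration 3:
  c_3 = (0.615000 + 0.880000)/2 = 0.747500
  f(c_3) = f(0.747500) = 0.174634
  f(a) × f(c) ≥ 0, new interval: [0.747500, 0.880000]
Iteration 4:
  c_4 = (0.747500 + 0.880000)/2 = 0.813750
  f(c_4) = f(0.813750) = 0.024588
  f(a) × f(c) ≥ 0, new interval: [0.813750, 0.880000]

After 4 iteration(s), the approximation is c_4 = 0.813750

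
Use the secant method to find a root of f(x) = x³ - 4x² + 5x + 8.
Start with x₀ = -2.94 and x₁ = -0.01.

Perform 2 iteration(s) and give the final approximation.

f(x) = x³ - 4x² + 5x + 8
x₀ = -2.94, x₁ = -0.01

Secant formula: x_{n+1} = x_n - f(x_n)(x_n - x_{n-1})/(f(x_n) - f(x_{n-1}))

Iteration 1:
  f(-2.940000) = -66.686584
  f(-0.010000) = 7.949599
  x_2 = -0.010000 - 7.949599×(-0.010000 - (-2.940000))/(7.949599 - (-66.686584))
       = -0.322078
Iteration 2:
  f(-0.010000) = 7.949599
  f(-0.322078) = 5.941261
  x_3 = -0.322078 - 5.941261×(-0.322078 - (-0.010000))/(5.941261 - 7.949599)
       = -1.245298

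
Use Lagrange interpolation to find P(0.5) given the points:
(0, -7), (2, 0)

Lagrange interpolation formula:
P(x) = Σ yᵢ × Lᵢ(x)
where Lᵢ(x) = Π_{j≠i} (x - xⱼ)/(xᵢ - xⱼ)

L_0(0.5) = (0.5 - 2)/(0 - 2) = 0.750000
L_1(0.5) = (0.5 - 0)/(2 - 0) = 0.250000

P(0.5) = (-7)×L_0(0.5) + 0×L_1(0.5)
P(0.5) = -5.250000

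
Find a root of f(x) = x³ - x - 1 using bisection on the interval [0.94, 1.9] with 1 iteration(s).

f(x) = x³ - x - 1
Initial interval: [0.94, 1.9]

Iteration 1:
  c_1 = (0.940000 + 1.900000)/2 = 1.420000
  f(c_1) = f(1.420000) = 0.443288
  f(a) × f(c) < 0, new interval: [0.940000, 1.420000]

After 1 iteration(s), the approximation is c_1 = 1.420000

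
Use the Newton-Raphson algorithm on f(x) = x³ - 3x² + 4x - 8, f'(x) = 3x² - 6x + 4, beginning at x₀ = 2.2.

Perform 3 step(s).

f(x) = x³ - 3x² + 4x - 8
f'(x) = 3x² - 6x + 4
x₀ = 2.2

Newton-Raphson formula: x_{n+1} = x_n - f(x_n)/f'(x_n)

Iteration 1:
  f(2.200000) = -3.072000
  f'(2.200000) = 5.320000
  x_1 = 2.200000 - (-3.072000)/5.320000 = 2.777444
Iteration 2:
  f(2.777444) = 1.392931
  f'(2.777444) = 10.477917
  x_2 = 2.777444 - 1.392931/10.477917 = 2.644504
Iteration 3:
  f(2.644504) = 0.091889
  f'(2.644504) = 9.113179
  x_3 = 2.644504 - 0.091889/9.113179 = 2.634421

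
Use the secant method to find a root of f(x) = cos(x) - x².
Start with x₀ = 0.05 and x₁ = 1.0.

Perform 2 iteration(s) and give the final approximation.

f(x) = cos(x) - x²
x₀ = 0.05, x₁ = 1.0

Secant formula: x_{n+1} = x_n - f(x_n)(x_n - x_{n-1})/(f(x_n) - f(x_{n-1}))

Iteration 1:
  f(0.050000) = 0.996250
  f(1.000000) = -0.459698
  x_2 = 1.000000 - (-0.459698)×(1.000000 - 0.050000)/(-0.459698 - 0.996250)
       = 0.700049
Iteration 2:
  f(1.000000) = -0.459698
  f(0.700049) = 0.274742
  x_3 = 0.700049 - 0.274742×(0.700049 - 1.000000)/(0.274742 - (-0.459698))
       = 0.812256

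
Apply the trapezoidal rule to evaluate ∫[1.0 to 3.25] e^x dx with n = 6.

f(x) = e^x
a = 1.0, b = 3.25, n = 6
h = (b - a)/n = 0.375000

Trapezoidal rule: (h/2)[f(x₀) + 2f(x₁) + 2f(x₂) + ... + f(xₙ)]

x_0 = 1.0000, f(x_0) = 2.718282, coefficient = 1
x_1 = 1.3750, f(x_1) = 3.955077, coefficient = 2
x_2 = 1.7500, f(x_2) = 5.754603, coefficient = 2
x_3 = 2.1250, f(x_3) = 8.372897, coefficient = 2
x_4 = 2.5000, f(x_4) = 12.182494, coefficient = 2
x_5 = 2.8750, f(x_5) = 17.725424, coefficient = 2
x_6 = 3.2500, f(x_6) = 25.790340, coefficient = 1

I ≈ (0.375000/2) × 124.489612 = 23.341802
Exact value: 23.072058
Error: 0.269744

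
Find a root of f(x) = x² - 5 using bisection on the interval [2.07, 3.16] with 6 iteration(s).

f(x) = x² - 5
Initial interval: [2.07, 3.16]

Iteration 1:
  c_1 = (2.070000 + 3.160000)/2 = 2.615000
  f(c_1) = f(2.615000) = 1.838225
  f(a) × f(c) < 0, new interval: [2.070000, 2.615000]
Iteration 2:
  c_2 = (2.070000 + 2.615000)/2 = 2.342500
  f(c_2) = f(2.342500) = 0.487306
  f(a) × f(c) < 0, new interval: [2.070000, 2.342500]
Iteration 3:
  c_3 = (2.070000 + 2.342500)/2 = 2.206250
  f(c_3) = f(2.206250) = -0.132461
  f(a) × f(c) ≥ 0, new interval: [2.206250, 2.342500]
Iteration 4:
  c_4 = (2.206250 + 2.342500)/2 = 2.274375
  f(c_4) = f(2.274375) = 0.172782
  f(a) × f(c) < 0, new interval: [2.206250, 2.274375]
Iteration 5:
  c_5 = (2.206250 + 2.274375)/2 = 2.240312
  f(c_5) = f(2.240312) = 0.019000
  f(a) × f(c) < 0, new interval: [2.206250, 2.240312]
Iteration 6:
  c_6 = (2.206250 + 2.240312)/2 = 2.223281
  f(c_6) = f(2.223281) = -0.057020
  f(a) × f(c) ≥ 0, new interval: [2.223281, 2.240312]

After 6 iteration(s), the approximation is c_6 = 2.223281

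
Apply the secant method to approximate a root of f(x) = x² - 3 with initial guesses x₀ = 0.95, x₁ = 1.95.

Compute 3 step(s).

f(x) = x² - 3
x₀ = 0.95, x₁ = 1.95

Secant formula: x_{n+1} = x_n - f(x_n)(x_n - x_{n-1})/(f(x_n) - f(x_{n-1}))

Iteration 1:
  f(0.950000) = -2.097500
  f(1.950000) = 0.802500
  x_2 = 1.950000 - 0.802500×(1.950000 - 0.950000)/(0.802500 - (-2.097500))
       = 1.673276
Iteration 2:
  f(1.950000) = 0.802500
  f(1.673276) = -0.200148
  x_3 = 1.673276 - (-0.200148)×(1.673276 - 1.950000)/(-0.200148 - 0.802500)
       = 1.728515
Iteration 3:
  f(1.673276) = -0.200148
  f(1.728515) = -0.012235
  x_4 = 1.728515 - (-0.012235)×(1.728515 - 1.673276)/(-0.012235 - (-0.200148))
       = 1.732112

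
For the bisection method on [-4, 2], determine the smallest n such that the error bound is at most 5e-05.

We need (b-a)/2^n ≤ 5e-05
(2 - (-4))/2^n ≤ 5e-05
6/2^n ≤ 5e-05
2^n ≥ 120000
n ≥ log₂(120000) = 16.87
n ≥ 17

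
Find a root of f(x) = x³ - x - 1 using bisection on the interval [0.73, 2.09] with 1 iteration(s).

f(x) = x³ - x - 1
Initial interval: [0.73, 2.09]

Iteration 1:
  c_1 = (0.730000 + 2.090000)/2 = 1.410000
  f(c_1) = f(1.410000) = 0.393221
  f(a) × f(c) < 0, new interval: [0.730000, 1.410000]

After 1 iteration(s), the approximation is c_1 = 1.410000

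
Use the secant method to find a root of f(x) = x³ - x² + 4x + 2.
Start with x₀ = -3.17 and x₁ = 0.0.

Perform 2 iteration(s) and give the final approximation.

f(x) = x³ - x² + 4x + 2
x₀ = -3.17, x₁ = 0.0

Secant formula: x_{n+1} = x_n - f(x_n)(x_n - x_{n-1})/(f(x_n) - f(x_{n-1}))

Iteration 1:
  f(-3.170000) = -52.583913
  f(0.000000) = 2.000000
  x_2 = 0.000000 - 2.000000×(0.000000 - (-3.170000))/(2.000000 - (-52.583913))
       = -0.116151
Iteration 2:
  f(0.000000) = 2.000000
  f(-0.116151) = 1.520336
  x_3 = -0.116151 - 1.520336×(-0.116151 - 0.000000)/(1.520336 - 2.000000)
       = -0.484303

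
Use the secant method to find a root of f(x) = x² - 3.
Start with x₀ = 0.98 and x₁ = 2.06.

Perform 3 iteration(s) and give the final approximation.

f(x) = x² - 3
x₀ = 0.98, x₁ = 2.06

Secant formula: x_{n+1} = x_n - f(x_n)(x_n - x_{n-1})/(f(x_n) - f(x_{n-1}))

Iteration 1:
  f(0.980000) = -2.039600
  f(2.060000) = 1.243600
  x_2 = 2.060000 - 1.243600×(2.060000 - 0.980000)/(1.243600 - (-2.039600))
       = 1.650921
Iteration 2:
  f(2.060000) = 1.243600
  f(1.650921) = -0.274460
  x_3 = 1.650921 - (-0.274460)×(1.650921 - 2.060000)/(-0.274460 - 1.243600)
       = 1.724881
Iteration 3:
  f(1.650921) = -0.274460
  f(1.724881) = -0.024785
  x_4 = 1.724881 - (-0.024785)×(1.724881 - 1.650921)/(-0.024785 - (-0.274460))
       = 1.732223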